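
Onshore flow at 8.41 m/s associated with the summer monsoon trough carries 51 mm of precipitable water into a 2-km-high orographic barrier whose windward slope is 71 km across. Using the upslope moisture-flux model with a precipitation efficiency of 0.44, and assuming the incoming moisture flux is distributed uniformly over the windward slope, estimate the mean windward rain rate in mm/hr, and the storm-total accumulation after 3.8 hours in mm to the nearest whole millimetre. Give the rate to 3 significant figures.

R ≈ 9.57 mm/hr; total ≈ 36 mm

Incoming column moisture flux per unit ridge length: F = V × PW = 8.41 × 51 = 428.91 mm·m/s.
Spread over the 71 km slope with efficiency ε = 0.44: R = ε·F/W = 0.44 × 428.91 / 71000 m = 2.658e-03 mm/s.
R = 2.658e-03 × 3600 = 9.57 mm/hr.
Over 3.8 h: total = 9.57 × 3.8 = 36.366 ≈ 36 mm.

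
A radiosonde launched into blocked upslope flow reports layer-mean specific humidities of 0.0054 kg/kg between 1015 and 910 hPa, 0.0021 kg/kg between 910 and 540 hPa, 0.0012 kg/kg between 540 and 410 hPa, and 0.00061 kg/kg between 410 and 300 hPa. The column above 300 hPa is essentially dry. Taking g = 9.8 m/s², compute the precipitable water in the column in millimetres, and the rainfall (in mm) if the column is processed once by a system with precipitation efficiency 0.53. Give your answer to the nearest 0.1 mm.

Precipitable water is the column-integrated vapour mass per unit area: PW = (1/g) Σ q̄ Δp, with q in kg/kg and Δp in Pa (1 kg/m² of water = 1 mm).
Layer 1015–910 hPa: Δp = 105 hPa = 10500 Pa, q̄ = 0.0054 kg/kg → 0.0054 × 10500 / 9.8 = 5.79 mm
Layer 910–540 hPa: Δp = 370 hPa = 37000 Pa, q̄ = 0.0021 kg/kg → 0.0021 × 37000 / 9.8 = 7.93 mm
Layer 540–410 hPa: Δp = 130 hPa = 13000 Pa, q̄ = 0.0012 kg/kg → 0.0012 × 13000 / 9.8 = 1.59 mm
Layer 410–300 hPa: Δp = 110 hPa = 11000 Pa, q̄ = 0.00061 kg/kg → 0.00061 × 11000 / 9.8 = 0.68 mm
PW = 5.79 + 7.93 + 1.59 + 0.68 = 15.99 ≈ 16.0 mm.
Rainfall = ε × PW = 0.53 × 16.0 = 8.5 mm.

PW ≈ 16.0 mm; rainfall ≈ 8.5 mm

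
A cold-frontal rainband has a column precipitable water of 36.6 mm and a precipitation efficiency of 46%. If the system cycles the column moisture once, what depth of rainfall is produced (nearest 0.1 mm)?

Rainfall = ε × PW = 0.46 × 36.6 = 16.8 mm.

rainfall ≈ 16.8 mm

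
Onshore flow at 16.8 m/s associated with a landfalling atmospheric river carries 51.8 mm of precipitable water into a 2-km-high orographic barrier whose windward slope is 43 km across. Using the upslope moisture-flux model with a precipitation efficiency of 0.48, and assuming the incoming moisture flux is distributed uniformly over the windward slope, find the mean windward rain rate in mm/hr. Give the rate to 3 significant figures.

R ≈ 35.0 mm/hr

Incoming column moisture flux per unit ridge length: F = V × PW = 16.8 × 51.8 = 870.24 mm·m/s.
Spread over the 43 km slope with efficiency ε = 0.48: R = ε·F/W = 0.48 × 870.24 / 43000 m = 9.714e-03 mm/s.
R = 9.714e-03 × 3600 = 35.0 mm/hr.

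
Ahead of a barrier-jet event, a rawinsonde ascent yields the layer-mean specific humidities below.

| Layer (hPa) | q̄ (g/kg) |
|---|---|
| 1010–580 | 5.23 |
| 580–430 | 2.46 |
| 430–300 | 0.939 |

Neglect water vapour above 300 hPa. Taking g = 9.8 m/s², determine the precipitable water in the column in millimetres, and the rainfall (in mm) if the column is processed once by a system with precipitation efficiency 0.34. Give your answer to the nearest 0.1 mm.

PW ≈ 28.0 mm; rainfall ≈ 9.5 mm

Precipitable water is the column-integrated vapour mass per unit area: PW = (1/g) Σ q̄ Δp, with q in kg/kg and Δp in Pa (1 kg/m² of water = 1 mm).
Layer 1010–580 hPa: Δp = 430 hPa = 43000 Pa, q̄ = 0.00523 kg/kg → 0.00523 × 43000 / 9.8 = 22.95 mm
Layer 580–430 hPa: Δp = 150 hPa = 15000 Pa, q̄ = 0.00246 kg/kg → 0.00246 × 15000 / 9.8 = 3.77 mm
Layer 430–300 hPa: Δp = 130 hPa = 13000 Pa, q̄ = 0.000939 kg/kg → 0.000939 × 13000 / 9.8 = 1.25 mm
PW = 22.95 + 3.77 + 1.25 = 27.97 ≈ 28.0 mm.
Rainfall = ε × PW = 0.34 × 28.0 = 9.5 mm.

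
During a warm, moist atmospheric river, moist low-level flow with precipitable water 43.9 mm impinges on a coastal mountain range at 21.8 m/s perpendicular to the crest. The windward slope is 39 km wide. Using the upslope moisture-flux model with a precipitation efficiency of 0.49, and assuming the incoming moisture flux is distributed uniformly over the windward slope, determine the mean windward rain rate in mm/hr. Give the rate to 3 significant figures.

Incoming column moisture flux per unit ridge length: F = V × PW = 21.8 × 43.9 = 957.02 mm·m/s.
Spread over the 39 km slope with efficiency ε = 0.49: R = ε·F/W = 0.49 × 957.02 / 39000 m = 1.202e-02 mm/s.
R = 1.202e-02 × 3600 = 43.3 mm/hr.

R ≈ 43.3 mm/hr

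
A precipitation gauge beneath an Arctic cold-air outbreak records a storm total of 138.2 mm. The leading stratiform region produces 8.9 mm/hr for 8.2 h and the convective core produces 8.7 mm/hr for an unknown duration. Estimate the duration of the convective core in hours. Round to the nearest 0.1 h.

Known phases: 8.9 × 8.2 = 72.98 mm.
Remaining depth = 138.2 − 72.98 = 65.22 mm.
Duration = 65.22 / 8.7 = 7.5 h.

duration ≈ 7.5 h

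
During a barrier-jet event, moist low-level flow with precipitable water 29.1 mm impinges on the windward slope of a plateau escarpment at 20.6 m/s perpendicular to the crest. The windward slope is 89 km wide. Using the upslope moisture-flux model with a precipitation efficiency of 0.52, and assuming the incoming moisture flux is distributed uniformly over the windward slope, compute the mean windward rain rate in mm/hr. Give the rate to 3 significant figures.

R ≈ 12.6 mm/hr

Incoming column moisture flux per unit ridge length: F = V × PW = 20.6 × 29.1 = 599.46 mm·m/s.
Spread over the 89 km slope with efficiency ε = 0.52: R = ε·F/W = 0.52 × 599.46 / 89000 m = 3.502e-03 mm/s.
R = 3.502e-03 × 3600 = 12.6 mm/hr.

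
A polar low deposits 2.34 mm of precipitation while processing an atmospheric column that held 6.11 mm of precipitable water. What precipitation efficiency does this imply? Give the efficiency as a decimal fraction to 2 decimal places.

ε ≈ 0.38

ε = precipitation / PW = 2.34 / 6.11 = 0.38.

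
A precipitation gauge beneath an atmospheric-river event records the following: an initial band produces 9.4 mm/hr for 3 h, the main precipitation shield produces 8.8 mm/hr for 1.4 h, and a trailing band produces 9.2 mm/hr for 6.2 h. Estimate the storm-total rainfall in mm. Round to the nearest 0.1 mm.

total ≈ 97.6 mm

Total = Σ Rᵢ Δtᵢ = 9.4 × 3 + 8.8 × 1.4 + 9.2 × 6.2
      = 28.2 + 12.32 + 57.04 = 97.6 mm.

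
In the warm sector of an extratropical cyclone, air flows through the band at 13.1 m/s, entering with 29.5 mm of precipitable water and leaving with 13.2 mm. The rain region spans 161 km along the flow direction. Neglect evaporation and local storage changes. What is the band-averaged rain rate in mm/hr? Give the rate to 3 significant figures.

Column moisture flux per unit crosswind length is F = V × PW.
Inflow: F_in = 13.1 × 29.5 = 386.45 mm·m/s
Outflow: F_out = 13.1 × 13.2 = 172.92 mm·m/s
Steady-state rate R = (F_in − F_out)/L = (386.45 − 172.92) / 161000 m = 1.326e-03 mm/s.
R = 1.326e-03 × 3600 = 4.77 mm/hr.

R ≈ 4.77 mm/hr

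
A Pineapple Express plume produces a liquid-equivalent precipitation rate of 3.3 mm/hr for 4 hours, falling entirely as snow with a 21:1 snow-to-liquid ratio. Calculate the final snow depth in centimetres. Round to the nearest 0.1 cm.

snow depth ≈ 27.7 cm

Liquid-equivalent depth = 3.3 × 4 = 13.2 mm.
Snow depth = 13.2 mm × 21 = 277.2 mm = 27.7 cm.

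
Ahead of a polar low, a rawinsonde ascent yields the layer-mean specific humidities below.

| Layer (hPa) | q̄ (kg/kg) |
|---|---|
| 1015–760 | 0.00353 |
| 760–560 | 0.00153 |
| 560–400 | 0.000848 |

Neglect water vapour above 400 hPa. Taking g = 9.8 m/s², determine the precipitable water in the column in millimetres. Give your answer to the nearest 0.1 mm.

Precipitable water is the column-integrated vapour mass per unit area: PW = (1/g) Σ q̄ Δp, with q in kg/kg and Δp in Pa (1 kg/m² of water = 1 mm).
Layer 1015–760 hPa: Δp = 255 hPa = 25500 Pa, q̄ = 0.00353 kg/kg → 0.00353 × 25500 / 9.8 = 9.19 mm
Layer 760–560 hPa: Δp = 200 hPa = 20000 Pa, q̄ = 0.00153 kg/kg → 0.00153 × 20000 / 9.8 = 3.12 mm
Layer 560–400 hPa: Δp = 160 hPa = 16000 Pa, q̄ = 0.000848 kg/kg → 0.000848 × 16000 / 9.8 = 1.38 mm
PW = 9.19 + 3.12 + 1.38 = 13.69 ≈ 13.7 mm.

PW ≈ 13.7 mm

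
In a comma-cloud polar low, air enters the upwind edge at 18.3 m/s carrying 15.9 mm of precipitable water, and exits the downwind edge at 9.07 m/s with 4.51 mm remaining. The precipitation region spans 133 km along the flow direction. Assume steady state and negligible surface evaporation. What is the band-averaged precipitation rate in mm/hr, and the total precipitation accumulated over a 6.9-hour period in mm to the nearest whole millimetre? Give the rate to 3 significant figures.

R ≈ 6.77 mm/hr; total ≈ 47 mm

Column moisture flux per unit crosswind length is F = V × PW.
Inflow: F_in = 18.3 × 15.9 = 290.97 mm·m/s
Outflow: F_out = 9.07 × 4.51 = 40.9057 mm·m/s
Steady-state rate R = (F_in − F_out)/L = (290.97 − 40.9057) / 133000 m = 1.880e-03 mm/s.
R = 1.880e-03 × 3600 = 6.77 mm/hr.
Over 6.9 h: total = 6.77 × 6.9 = 46.713 ≈ 47 mm.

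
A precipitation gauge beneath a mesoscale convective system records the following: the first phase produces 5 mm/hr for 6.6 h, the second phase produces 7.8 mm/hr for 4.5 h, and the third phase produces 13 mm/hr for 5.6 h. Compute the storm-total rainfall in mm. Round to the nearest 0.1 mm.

Total = Σ Rᵢ Δtᵢ = 5 × 6.6 + 7.8 × 4.5 + 13 × 5.6
      = 33 + 35.1 + 72.8 = 140.9 mm.

total ≈ 140.9 mm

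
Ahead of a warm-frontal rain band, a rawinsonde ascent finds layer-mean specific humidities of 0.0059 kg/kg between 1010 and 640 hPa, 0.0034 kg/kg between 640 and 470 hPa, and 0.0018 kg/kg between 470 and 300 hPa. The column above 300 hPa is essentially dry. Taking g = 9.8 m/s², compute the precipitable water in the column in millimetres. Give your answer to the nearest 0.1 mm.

Precipitable water is the column-integrated vapour mass per unit area: PW = (1/g) Σ q̄ Δp, with q in kg/kg and Δp in Pa (1 kg/m² of water = 1 mm).
Layer 1010–640 hPa: Δp = 370 hPa = 37000 Pa, q̄ = 0.0059 kg/kg → 0.0059 × 37000 / 9.8 = 22.28 mm
Layer 640–470 hPa: Δp = 170 hPa = 17000 Pa, q̄ = 0.0034 kg/kg → 0.0034 × 17000 / 9.8 = 5.90 mm
Layer 470–300 hPa: Δp = 170 hPa = 17000 Pa, q̄ = 0.0018 kg/kg → 0.0018 × 17000 / 9.8 = 3.12 mm
PW = 22.28 + 5.90 + 3.12 = 31.30 ≈ 31.3 mm.

PW ≈ 31.3 mm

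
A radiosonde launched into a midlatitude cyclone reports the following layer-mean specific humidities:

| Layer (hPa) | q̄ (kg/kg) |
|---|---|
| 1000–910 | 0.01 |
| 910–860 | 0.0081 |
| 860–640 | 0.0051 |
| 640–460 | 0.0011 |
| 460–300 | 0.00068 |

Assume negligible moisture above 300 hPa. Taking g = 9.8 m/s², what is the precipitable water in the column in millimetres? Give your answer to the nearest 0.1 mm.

Precipitable water is the column-integrated vapour mass per unit area: PW = (1/g) Σ q̄ Δp, with q in kg/kg and Δp in Pa (1 kg/m² of water = 1 mm).
Layer 1000–910 hPa: Δp = 90 hPa = 9000 Pa, q̄ = 0.01 kg/kg → 0.01 × 9000 / 9.8 = 9.18 mm
Layer 910–860 hPa: Δp = 50 hPa = 5000 Pa, q̄ = 0.0081 kg/kg → 0.0081 × 5000 / 9.8 = 4.13 mm
Layer 860–640 hPa: Δp = 220 hPa = 22000 Pa, q̄ = 0.0051 kg/kg → 0.0051 × 22000 / 9.8 = 11.45 mm
Layer 640–460 hPa: Δp = 180 hPa = 18000 Pa, q̄ = 0.0011 kg/kg → 0.0011 × 18000 / 9.8 = 2.02 mm
Layer 460–300 hPa: Δp = 160 hPa = 16000 Pa, q̄ = 0.00068 kg/kg → 0.00068 × 16000 / 9.8 = 1.11 mm
PW = 9.18 + 4.13 + 11.45 + 2.02 + 1.11 = 27.89 ≈ 27.9 mm.

PW ≈ 27.9 mm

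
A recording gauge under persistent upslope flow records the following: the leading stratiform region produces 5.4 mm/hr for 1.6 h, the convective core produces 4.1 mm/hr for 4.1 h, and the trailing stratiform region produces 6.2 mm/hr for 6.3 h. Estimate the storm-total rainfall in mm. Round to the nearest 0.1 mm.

total ≈ 64.5 mm

Total = Σ Rᵢ Δtᵢ = 5.4 × 1.6 + 4.1 × 4.1 + 6.2 × 6.3
      = 8.64 + 16.81 + 39.06 = 64.5 mm.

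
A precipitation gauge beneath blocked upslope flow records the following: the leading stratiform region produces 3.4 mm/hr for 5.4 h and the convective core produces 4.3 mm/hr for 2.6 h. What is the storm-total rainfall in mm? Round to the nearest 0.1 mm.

total ≈ 29.5 mm

Total = Σ Rᵢ Δtᵢ = 3.4 × 5.4 + 4.3 × 2.6
      = 18.36 + 11.18 = 29.5 mm.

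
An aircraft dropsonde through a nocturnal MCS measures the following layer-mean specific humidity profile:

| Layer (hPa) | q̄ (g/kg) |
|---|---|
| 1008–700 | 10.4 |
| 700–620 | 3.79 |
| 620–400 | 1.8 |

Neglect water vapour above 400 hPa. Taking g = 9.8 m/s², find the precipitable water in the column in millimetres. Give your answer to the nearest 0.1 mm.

PW ≈ 39.8 mm

Precipitable water is the column-integrated vapour mass per unit area: PW = (1/g) Σ q̄ Δp, with q in kg/kg and Δp in Pa (1 kg/m² of water = 1 mm).
Layer 1008–700 hPa: Δp = 308 hPa = 30800 Pa, q̄ = 0.0104 kg/kg → 0.0104 × 30800 / 9.8 = 32.69 mm
Layer 700–620 hPa: Δp = 80 hPa = 8000 Pa, q̄ = 0.00379 kg/kg → 0.00379 × 8000 / 9.8 = 3.09 mm
Layer 620–400 hPa: Δp = 220 hPa = 22000 Pa, q̄ = 0.0018 kg/kg → 0.0018 × 22000 / 9.8 = 4.04 mm
PW = 32.69 + 3.09 + 4.04 = 39.82 ≈ 39.8 mm.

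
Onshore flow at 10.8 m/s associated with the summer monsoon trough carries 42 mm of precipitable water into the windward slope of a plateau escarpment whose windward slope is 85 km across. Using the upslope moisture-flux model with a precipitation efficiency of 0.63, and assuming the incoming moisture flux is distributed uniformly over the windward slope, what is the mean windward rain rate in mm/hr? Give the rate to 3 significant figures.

R ≈ 12.1 mm/hr

Incoming column moisture flux per unit ridge length: F = V × PW = 10.8 × 42 = 453.6 mm·m/s.
Spread over the 85 km slope with efficiency ε = 0.63: R = ε·F/W = 0.63 × 453.6 / 85000 m = 3.362e-03 mm/s.
R = 3.362e-03 × 3600 = 12.1 mm/hr.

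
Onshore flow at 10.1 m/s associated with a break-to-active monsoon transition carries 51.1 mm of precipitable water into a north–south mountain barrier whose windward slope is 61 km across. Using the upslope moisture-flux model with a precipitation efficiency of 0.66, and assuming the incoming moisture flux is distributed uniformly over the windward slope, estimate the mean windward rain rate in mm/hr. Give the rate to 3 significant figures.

Incoming column moisture flux per unit ridge length: F = V × PW = 10.1 × 51.1 = 516.11 mm·m/s.
Spread over the 61 km slope with efficiency ε = 0.66: R = ε·F/W = 0.66 × 516.11 / 61000 m = 5.584e-03 mm/s.
R = 5.584e-03 × 3600 = 20.1 mm/hr.

R ≈ 20.1 mm/hr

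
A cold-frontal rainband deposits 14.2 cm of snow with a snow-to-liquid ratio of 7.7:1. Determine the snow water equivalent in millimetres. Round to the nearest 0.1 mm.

SWE ≈ 18.4 mm

SWE = snow depth / ratio = 14.2 cm / 7.7 = 1.844 cm = 18.4 mm.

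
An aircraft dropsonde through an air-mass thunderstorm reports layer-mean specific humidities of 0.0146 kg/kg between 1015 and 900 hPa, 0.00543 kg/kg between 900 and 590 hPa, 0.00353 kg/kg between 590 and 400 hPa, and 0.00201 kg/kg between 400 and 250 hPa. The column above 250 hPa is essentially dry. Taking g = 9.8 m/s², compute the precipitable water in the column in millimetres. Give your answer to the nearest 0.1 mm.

Precipitable water is the column-integrated vapour mass per unit area: PW = (1/g) Σ q̄ Δp, with q in kg/kg and Δp in Pa (1 kg/m² of water = 1 mm).
Layer 1015–900 hPa: Δp = 115 hPa = 11500 Pa, q̄ = 0.0146 kg/kg → 0.0146 × 11500 / 9.8 = 17.13 mm
Layer 900–590 hPa: Δp = 310 hPa = 31000 Pa, q̄ = 0.00543 kg/kg → 0.00543 × 31000 / 9.8 = 17.18 mm
Layer 590–400 hPa: Δp = 190 hPa = 19000 Pa, q̄ = 0.00353 kg/kg → 0.00353 × 19000 / 9.8 = 6.84 mm
Layer 400–250 hPa: Δp = 150 hPa = 15000 Pa, q̄ = 0.00201 kg/kg → 0.00201 × 15000 / 9.8 = 3.08 mm
PW = 17.13 + 17.18 + 6.84 + 3.08 = 44.23 ≈ 44.2 mm.

PW ≈ 44.2 mm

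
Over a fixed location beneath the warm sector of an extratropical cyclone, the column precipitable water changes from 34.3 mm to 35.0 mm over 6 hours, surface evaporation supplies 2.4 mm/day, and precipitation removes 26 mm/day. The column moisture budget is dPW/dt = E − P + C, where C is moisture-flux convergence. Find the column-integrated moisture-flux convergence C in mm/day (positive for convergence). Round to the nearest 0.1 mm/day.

C ≈ 26.4 mm/day

dPW/dt = (35.0 − 34.3) mm / (6/24 day) = +2.800 mm/day.
C = dPW/dt − E + P = (+2.800) − 2.4 + 26 = 26.4 mm/day.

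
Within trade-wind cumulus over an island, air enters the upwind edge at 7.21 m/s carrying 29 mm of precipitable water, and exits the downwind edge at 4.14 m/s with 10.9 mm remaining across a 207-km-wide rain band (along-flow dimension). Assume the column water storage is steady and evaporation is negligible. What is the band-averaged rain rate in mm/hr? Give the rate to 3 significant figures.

Column moisture flux per unit crosswind length is F = V × PW.
Inflow: F_in = 7.21 × 29 = 209.09 mm·m/s
Outflow: F_out = 4.14 × 10.9 = 45.126 mm·m/s
Steady-state rate R = (F_in − F_out)/L = (209.09 − 45.126) / 207000 m = 7.921e-04 mm/s.
R = 7.921e-04 × 3600 = 2.85 mm/hr.

R ≈ 2.85 mm/hr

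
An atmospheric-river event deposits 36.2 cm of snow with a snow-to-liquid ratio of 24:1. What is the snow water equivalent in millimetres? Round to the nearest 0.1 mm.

SWE ≈ 15.1 mm

SWE = snow depth / ratio = 36.2 cm / 24 = 1.508 cm = 15.1 mm.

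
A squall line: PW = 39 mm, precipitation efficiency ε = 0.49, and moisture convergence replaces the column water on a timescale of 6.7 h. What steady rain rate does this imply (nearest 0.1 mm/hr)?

Each overturning extracts ε × PW = 0.49 × 39 = 19.11 mm.
Rate = ε·PW / τ = 19.11 / 6.7 h = 2.9 mm/hr.

R ≈ 2.9 mm/hr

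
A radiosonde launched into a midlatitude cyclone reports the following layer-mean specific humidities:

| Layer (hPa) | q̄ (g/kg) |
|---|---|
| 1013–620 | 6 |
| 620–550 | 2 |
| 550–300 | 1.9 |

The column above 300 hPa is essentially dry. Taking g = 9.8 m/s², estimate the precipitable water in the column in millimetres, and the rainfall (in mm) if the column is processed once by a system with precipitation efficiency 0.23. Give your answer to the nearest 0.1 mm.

Precipitable water is the column-integrated vapour mass per unit area: PW = (1/g) Σ q̄ Δp, with q in kg/kg and Δp in Pa (1 kg/m² of water = 1 mm).
Layer 1013–620 hPa: Δp = 393 hPa = 39300 Pa, q̄ = 0.006 kg/kg → 0.006 × 39300 / 9.8 = 24.06 mm
Layer 620–550 hPa: Δp = 70 hPa = 7000 Pa, q̄ = 0.002 kg/kg → 0.002 × 7000 / 9.8 = 1.43 mm
Layer 550–300 hPa: Δp = 250 hPa = 25000 Pa, q̄ = 0.0019 kg/kg → 0.0019 × 25000 / 9.8 = 4.85 mm
PW = 24.06 + 1.43 + 4.85 = 30.34 ≈ 30.3 mm.
Rainfall = ε × PW = 0.23 × 30.3 = 7.0 mm.

PW ≈ 30.3 mm; rainfall ≈ 7.0 mm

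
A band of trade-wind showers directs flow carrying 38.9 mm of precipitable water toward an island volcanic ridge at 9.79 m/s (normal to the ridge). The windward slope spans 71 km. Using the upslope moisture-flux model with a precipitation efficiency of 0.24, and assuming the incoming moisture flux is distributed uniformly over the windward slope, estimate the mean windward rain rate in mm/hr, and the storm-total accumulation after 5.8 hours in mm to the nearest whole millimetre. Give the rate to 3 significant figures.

Incoming column moisture flux per unit ridge length: F = V × PW = 9.79 × 38.9 = 380.831 mm·m/s.
Spread over the 71 km slope with efficiency ε = 0.24: R = ε·F/W = 0.24 × 380.831 / 71000 m = 1.287e-03 mm/s.
R = 1.287e-03 × 3600 = 4.63 mm/hr.
Over 5.8 h: total = 4.63 × 5.8 = 26.854 ≈ 27 mm.

R ≈ 4.63 mm/hr; total ≈ 27 mm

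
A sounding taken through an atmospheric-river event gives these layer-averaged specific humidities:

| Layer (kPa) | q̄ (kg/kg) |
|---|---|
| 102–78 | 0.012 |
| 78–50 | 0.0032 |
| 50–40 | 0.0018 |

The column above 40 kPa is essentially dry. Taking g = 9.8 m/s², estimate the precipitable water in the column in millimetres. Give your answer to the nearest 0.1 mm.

PW ≈ 40.4 mm

Precipitable water is the column-integrated vapour mass per unit area: PW = (1/g) Σ q̄ Δp, with q in kg/kg and Δp in Pa (1 kg/m² of water = 1 mm).
Layer 102–78 kPa: Δp = 240 hPa = 24000 Pa, q̄ = 0.012 kg/kg → 0.012 × 24000 / 9.8 = 29.39 mm
Layer 78–50 kPa: Δp = 280 hPa = 28000 Pa, q̄ = 0.0032 kg/kg → 0.0032 × 28000 / 9.8 = 9.14 mm
Layer 50–40 kPa: Δp = 100 hPa = 10000 Pa, q̄ = 0.0018 kg/kg → 0.0018 × 10000 / 9.8 = 1.84 mm
PW = 29.39 + 9.14 + 1.84 = 40.37 ≈ 40.4 mm.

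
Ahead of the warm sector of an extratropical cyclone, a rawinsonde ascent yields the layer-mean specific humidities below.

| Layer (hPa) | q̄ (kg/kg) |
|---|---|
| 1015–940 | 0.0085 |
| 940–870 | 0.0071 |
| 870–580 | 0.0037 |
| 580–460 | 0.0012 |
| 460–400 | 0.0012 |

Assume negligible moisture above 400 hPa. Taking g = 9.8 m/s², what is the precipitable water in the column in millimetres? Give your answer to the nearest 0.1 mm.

PW ≈ 24.7 mm

Precipitable water is the column-integrated vapour mass per unit area: PW = (1/g) Σ q̄ Δp, with q in kg/kg and Δp in Pa (1 kg/m² of water = 1 mm).
Layer 1015–940 hPa: Δp = 75 hPa = 7500 Pa, q̄ = 0.0085 kg/kg → 0.0085 × 7500 / 9.8 = 6.51 mm
Layer 940–870 hPa: Δp = 70 hPa = 7000 Pa, q̄ = 0.0071 kg/kg → 0.0071 × 7000 / 9.8 = 5.07 mm
Layer 870–580 hPa: Δp = 290 hPa = 29000 Pa, q̄ = 0.0037 kg/kg → 0.0037 × 29000 / 9.8 = 10.95 mm
Layer 580–460 hPa: Δp = 120 hPa = 12000 Pa, q̄ = 0.0012 kg/kg → 0.0012 × 12000 / 9.8 = 1.47 mm
Layer 460–400 hPa: Δp = 60 hPa = 6000 Pa, q̄ = 0.0012 kg/kg → 0.0012 × 6000 / 9.8 = 0.73 mm
PW = 6.51 + 5.07 + 10.95 + 1.47 + 0.73 = 24.73 ≈ 24.7 mm.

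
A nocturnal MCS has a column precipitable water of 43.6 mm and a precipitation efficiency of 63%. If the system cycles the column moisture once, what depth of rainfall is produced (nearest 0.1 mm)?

rainfall ≈ 27.5 mm

Rainfall = ε × PW = 0.63 × 43.6 = 27.5 mm.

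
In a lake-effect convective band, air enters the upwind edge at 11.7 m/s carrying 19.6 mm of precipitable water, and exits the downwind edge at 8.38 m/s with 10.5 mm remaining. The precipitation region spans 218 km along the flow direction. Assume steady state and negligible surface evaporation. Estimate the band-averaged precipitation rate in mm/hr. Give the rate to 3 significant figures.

Column moisture flux per unit crosswind length is F = V × PW.
Inflow: F_in = 11.7 × 19.6 = 229.32 mm·m/s
Outflow: F_out = 8.38 × 10.5 = 87.99 mm·m/s
Steady-state rate R = (F_in − F_out)/L = (229.32 − 87.99) / 218000 m = 6.483e-04 mm/s.
R = 6.483e-04 × 3600 = 2.33 mm/hr.

R ≈ 2.33 mm/hr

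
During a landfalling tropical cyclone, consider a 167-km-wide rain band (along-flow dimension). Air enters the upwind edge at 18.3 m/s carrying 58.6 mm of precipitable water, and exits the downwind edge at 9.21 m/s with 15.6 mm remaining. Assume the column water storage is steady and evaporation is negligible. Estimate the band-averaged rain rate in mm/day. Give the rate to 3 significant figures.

R ≈ 480 mm/day

Column moisture flux per unit crosswind length is F = V × PW.
Inflow: F_in = 18.3 × 58.6 = 1072.38 mm·m/s
Outflow: F_out = 9.21 × 15.6 = 143.676 mm·m/s
Steady-state rate R = (F_in − F_out)/L = (1072.38 − 143.676) / 167000 m = 5.561e-03 mm/s.
R = 5.561e-03 × 3600 × 24 = 480 mm/day.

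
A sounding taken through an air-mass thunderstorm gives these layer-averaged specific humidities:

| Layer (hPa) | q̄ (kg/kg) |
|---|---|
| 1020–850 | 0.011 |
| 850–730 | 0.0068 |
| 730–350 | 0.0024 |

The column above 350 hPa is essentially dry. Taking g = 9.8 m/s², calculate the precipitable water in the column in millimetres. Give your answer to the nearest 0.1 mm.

Precipitable water is the column-integrated vapour mass per unit area: PW = (1/g) Σ q̄ Δp, with q in kg/kg and Δp in Pa (1 kg/m² of water = 1 mm).
Layer 1020–850 hPa: Δp = 170 hPa = 17000 Pa, q̄ = 0.011 kg/kg → 0.011 × 17000 / 9.8 = 19.08 mm
Layer 850–730 hPa: Δp = 120 hPa = 12000 Pa, q̄ = 0.0068 kg/kg → 0.0068 × 12000 / 9.8 = 8.33 mm
Layer 730–350 hPa: Δp = 380 hPa = 38000 Pa, q̄ = 0.0024 kg/kg → 0.0024 × 38000 / 9.8 = 9.31 mm
PW = 19.08 + 8.33 + 9.31 = 36.72 ≈ 36.7 mm.

PW ≈ 36.7 mm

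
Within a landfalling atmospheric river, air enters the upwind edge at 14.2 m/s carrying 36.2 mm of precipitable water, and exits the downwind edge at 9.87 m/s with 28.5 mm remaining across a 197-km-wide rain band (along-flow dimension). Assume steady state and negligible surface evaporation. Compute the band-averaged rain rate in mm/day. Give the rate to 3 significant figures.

Column moisture flux per unit crosswind length is F = V × PW.
Inflow: F_in = 14.2 × 36.2 = 514.04 mm·m/s
Outflow: F_out = 9.87 × 28.5 = 281.295 mm·m/s
Steady-state rate R = (F_in − F_out)/L = (514.04 − 281.295) / 197000 m = 1.181e-03 mm/s.
R = 1.181e-03 × 3600 × 24 = 102 mm/day.

R ≈ 102 mm/day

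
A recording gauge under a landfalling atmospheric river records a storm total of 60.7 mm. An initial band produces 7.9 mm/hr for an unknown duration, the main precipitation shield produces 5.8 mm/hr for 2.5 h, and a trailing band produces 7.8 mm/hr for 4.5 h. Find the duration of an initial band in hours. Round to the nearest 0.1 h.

Known phases: 5.8 × 2.5 + 7.8 × 4.5 = 14.5 + 35.1 = 49.6 mm.
Remaining depth = 60.7 − 49.6 = 11.1 mm.
Duration = 11.1 / 7.9 = 1.4 h.

duration ≈ 1.4 h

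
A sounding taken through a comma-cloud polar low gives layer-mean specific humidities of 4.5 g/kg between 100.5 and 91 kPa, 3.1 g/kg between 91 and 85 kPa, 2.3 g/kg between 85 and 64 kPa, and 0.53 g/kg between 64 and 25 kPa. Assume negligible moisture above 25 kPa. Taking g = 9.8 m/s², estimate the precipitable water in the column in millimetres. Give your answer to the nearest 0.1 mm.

Precipitable water is the column-integrated vapour mass per unit area: PW = (1/g) Σ q̄ Δp, with q in kg/kg and Δp in Pa (1 kg/m² of water = 1 mm).
Layer 100.5–91 kPa: Δp = 95 hPa = 9500 Pa, q̄ = 0.0045 kg/kg → 0.0045 × 9500 / 9.8 = 4.36 mm
Layer 91–85 kPa: Δp = 60 hPa = 6000 Pa, q̄ = 0.0031 kg/kg → 0.0031 × 6000 / 9.8 = 1.90 mm
Layer 85–64 kPa: Δp = 210 hPa = 21000 Pa, q̄ = 0.0023 kg/kg → 0.0023 × 21000 / 9.8 = 4.93 mm
Layer 64–25 kPa: Δp = 390 hPa = 39000 Pa, q̄ = 0.00053 kg/kg → 0.00053 × 39000 / 9.8 = 2.11 mm
PW = 4.36 + 1.90 + 4.93 + 2.11 = 13.30 ≈ 13.3 mm.

PW ≈ 13.3 mm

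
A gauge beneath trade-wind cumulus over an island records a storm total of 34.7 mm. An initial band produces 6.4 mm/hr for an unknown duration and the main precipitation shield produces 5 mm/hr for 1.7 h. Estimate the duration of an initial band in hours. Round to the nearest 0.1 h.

duration ≈ 4.1 h

Known phases: 5 × 1.7 = 8.5 mm.
Remaining depth = 34.7 − 8.5 = 26.2 mm.
Duration = 26.2 / 6.4 = 4.1 h.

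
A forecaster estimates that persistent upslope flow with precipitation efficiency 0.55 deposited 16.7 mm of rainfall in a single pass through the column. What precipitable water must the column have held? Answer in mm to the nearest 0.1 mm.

PW = rainfall / ε = 16.7 / 0.55 = 30.4 mm.

PW ≈ 30.4 mm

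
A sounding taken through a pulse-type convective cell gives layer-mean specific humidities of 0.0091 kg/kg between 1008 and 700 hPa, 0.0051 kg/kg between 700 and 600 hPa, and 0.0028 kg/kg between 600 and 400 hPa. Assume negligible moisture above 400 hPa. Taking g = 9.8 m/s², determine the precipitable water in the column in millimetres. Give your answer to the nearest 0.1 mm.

Precipitable water is the column-integrated vapour mass per unit area: PW = (1/g) Σ q̄ Δp, with q in kg/kg and Δp in Pa (1 kg/m² of water = 1 mm).
Layer 1008–700 hPa: Δp = 308 hPa = 30800 Pa, q̄ = 0.0091 kg/kg → 0.0091 × 30800 / 9.8 = 28.60 mm
Layer 700–600 hPa: Δp = 100 hPa = 10000 Pa, q̄ = 0.0051 kg/kg → 0.0051 × 10000 / 9.8 = 5.20 mm
Layer 600–400 hPa: Δp = 200 hPa = 20000 Pa, q̄ = 0.0028 kg/kg → 0.0028 × 20000 / 9.8 = 5.71 mm
PW = 28.60 + 5.20 + 5.71 = 39.51 ≈ 39.5 mm.

PW ≈ 39.5 mm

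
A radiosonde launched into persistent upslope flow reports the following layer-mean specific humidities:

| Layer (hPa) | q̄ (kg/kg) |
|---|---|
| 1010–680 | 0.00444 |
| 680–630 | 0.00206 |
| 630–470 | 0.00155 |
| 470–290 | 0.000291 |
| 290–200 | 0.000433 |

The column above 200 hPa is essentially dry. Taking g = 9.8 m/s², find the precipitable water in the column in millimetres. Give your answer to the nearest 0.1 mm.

PW ≈ 19.5 mm

Precipitable water is the column-integrated vapour mass per unit area: PW = (1/g) Σ q̄ Δp, with q in kg/kg and Δp in Pa (1 kg/m² of water = 1 mm).
Layer 1010–680 hPa: Δp = 330 hPa = 33000 Pa, q̄ = 0.00444 kg/kg → 0.00444 × 33000 / 9.8 = 14.95 mm
Layer 680–630 hPa: Δp = 50 hPa = 5000 Pa, q̄ = 0.00206 kg/kg → 0.00206 × 5000 / 9.8 = 1.05 mm
Layer 630–470 hPa: Δp = 160 hPa = 16000 Pa, q̄ = 0.00155 kg/kg → 0.00155 × 16000 / 9.8 = 2.53 mm
Layer 470–290 hPa: Δp = 180 hPa = 18000 Pa, q̄ = 0.000291 kg/kg → 0.000291 × 18000 / 9.8 = 0.53 mm
Layer 290–200 hPa: Δp = 90 hPa = 9000 Pa, q̄ = 0.000433 kg/kg → 0.000433 × 9000 / 9.8 = 0.40 mm
PW = 14.95 + 1.05 + 2.53 + 0.53 + 0.40 = 19.46 ≈ 19.5 mm.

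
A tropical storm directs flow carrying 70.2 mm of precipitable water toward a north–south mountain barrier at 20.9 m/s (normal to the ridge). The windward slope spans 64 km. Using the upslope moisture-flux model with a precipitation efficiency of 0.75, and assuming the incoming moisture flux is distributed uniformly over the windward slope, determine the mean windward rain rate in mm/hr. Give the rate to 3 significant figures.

Incoming column moisture flux per unit ridge length: F = V × PW = 20.9 × 70.2 = 1467.18 mm·m/s.
Spread over the 64 km slope with efficiency ε = 0.75: R = ε·F/W = 0.75 × 1467.18 / 64000 m = 1.719e-02 mm/s.
R = 1.719e-02 × 3600 = 61.9 mm/hr.

R ≈ 61.9 mm/hr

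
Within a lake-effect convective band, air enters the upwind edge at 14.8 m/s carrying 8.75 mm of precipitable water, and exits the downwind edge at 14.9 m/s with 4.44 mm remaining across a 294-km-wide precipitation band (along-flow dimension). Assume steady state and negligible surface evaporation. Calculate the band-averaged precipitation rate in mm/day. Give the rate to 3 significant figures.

R ≈ 18.6 mm/day

Column moisture flux per unit crosswind length is F = V × PW.
Inflow: F_in = 14.8 × 8.75 = 129.5 mm·m/s
Outflow: F_out = 14.9 × 4.44 = 66.156 mm·m/s
Steady-state rate R = (F_in − F_out)/L = (129.5 − 66.156) / 294000 m = 2.155e-04 mm/s.
R = 2.155e-04 × 3600 × 24 = 18.6 mm/day.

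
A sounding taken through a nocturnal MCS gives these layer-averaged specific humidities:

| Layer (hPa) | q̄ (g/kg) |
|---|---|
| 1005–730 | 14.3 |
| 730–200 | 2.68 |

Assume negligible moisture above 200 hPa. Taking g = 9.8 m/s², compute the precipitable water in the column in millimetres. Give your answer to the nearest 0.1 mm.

PW ≈ 54.6 mm

Precipitable water is the column-integrated vapour mass per unit area: PW = (1/g) Σ q̄ Δp, with q in kg/kg and Δp in Pa (1 kg/m² of water = 1 mm).
Layer 1005–730 hPa: Δp = 275 hPa = 27500 Pa, q̄ = 0.0143 kg/kg → 0.0143 × 27500 / 9.8 = 40.13 mm
Layer 730–200 hPa: Δp = 530 hPa = 53000 Pa, q̄ = 0.00268 kg/kg → 0.00268 × 53000 / 9.8 = 14.49 mm
PW = 40.13 + 14.49 = 54.62 ≈ 54.6 mm.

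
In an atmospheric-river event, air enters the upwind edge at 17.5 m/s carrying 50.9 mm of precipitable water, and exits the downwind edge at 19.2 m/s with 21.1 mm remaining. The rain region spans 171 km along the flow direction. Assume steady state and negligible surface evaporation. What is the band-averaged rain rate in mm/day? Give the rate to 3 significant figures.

R ≈ 245 mm/day

Column moisture flux per unit crosswind length is F = V × PW.
Inflow: F_in = 17.5 × 50.9 = 890.75 mm·m/s
Outflow: F_out = 19.2 × 21.1 = 405.12 mm·m/s
Steady-state rate R = (F_in − F_out)/L = (890.75 − 405.12) / 171000 m = 2.840e-03 mm/s.
R = 2.840e-03 × 3600 × 24 = 245 mm/day.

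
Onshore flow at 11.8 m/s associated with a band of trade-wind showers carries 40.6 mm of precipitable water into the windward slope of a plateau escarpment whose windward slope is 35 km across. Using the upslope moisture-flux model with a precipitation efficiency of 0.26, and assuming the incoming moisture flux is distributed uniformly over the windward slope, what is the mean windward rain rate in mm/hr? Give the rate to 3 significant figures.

R ≈ 12.8 mm/hr

Incoming column moisture flux per unit ridge length: F = V × PW = 11.8 × 40.6 = 479.08 mm·m/s.
Spread over the 35 km slope with efficiency ε = 0.26: R = ε·F/W = 0.26 × 479.08 / 35000 m = 3.559e-03 mm/s.
R = 3.559e-03 × 3600 = 12.8 mm/hr.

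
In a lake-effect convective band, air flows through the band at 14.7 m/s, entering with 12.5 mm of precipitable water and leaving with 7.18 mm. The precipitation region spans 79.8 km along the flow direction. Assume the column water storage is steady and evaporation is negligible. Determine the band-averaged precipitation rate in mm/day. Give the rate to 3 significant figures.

Column moisture flux per unit crosswind length is F = V × PW.
Inflow: F_in = 14.7 × 12.5 = 183.75 mm·m/s
Outflow: F_out = 14.7 × 7.18 = 105.546 mm·m/s
Steady-state rate R = (F_in − F_out)/L = (183.75 − 105.546) / 79800 m = 9.800e-04 mm/s.
R = 9.800e-04 × 3600 × 24 = 84.7 mm/day.

R ≈ 84.7 mm/day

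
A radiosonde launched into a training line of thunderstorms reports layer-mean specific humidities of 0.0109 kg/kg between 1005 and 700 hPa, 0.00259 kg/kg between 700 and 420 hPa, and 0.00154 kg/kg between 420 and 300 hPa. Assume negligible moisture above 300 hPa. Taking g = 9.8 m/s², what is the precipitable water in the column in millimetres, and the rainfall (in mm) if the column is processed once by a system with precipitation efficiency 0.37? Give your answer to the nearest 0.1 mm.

PW ≈ 43.2 mm; rainfall ≈ 16.0 mm

Precipitable water is the column-integrated vapour mass per unit area: PW = (1/g) Σ q̄ Δp, with q in kg/kg and Δp in Pa (1 kg/m² of water = 1 mm).
Layer 1005–700 hPa: Δp = 305 hPa = 30500 Pa, q̄ = 0.0109 kg/kg → 0.0109 × 30500 / 9.8 = 33.92 mm
Layer 700–420 hPa: Δp = 280 hPa = 28000 Pa, q̄ = 0.00259 kg/kg → 0.00259 × 28000 / 9.8 = 7.40 mm
Layer 420–300 hPa: Δp = 120 hPa = 12000 Pa, q̄ = 0.00154 kg/kg → 0.00154 × 12000 / 9.8 = 1.89 mm
PW = 33.92 + 7.40 + 1.89 = 43.21 ≈ 43.2 mm.
Rainfall = ε × PW = 0.37 × 43.2 = 16.0 mm.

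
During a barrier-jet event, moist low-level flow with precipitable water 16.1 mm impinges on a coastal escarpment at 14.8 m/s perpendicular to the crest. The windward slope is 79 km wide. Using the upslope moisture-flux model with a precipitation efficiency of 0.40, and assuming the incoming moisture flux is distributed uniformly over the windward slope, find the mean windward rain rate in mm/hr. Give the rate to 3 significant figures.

R ≈ 4.34 mm/hr

Incoming column moisture flux per unit ridge length: F = V × PW = 14.8 × 16.1 = 238.28 mm·m/s.
Spread over the 79 km slope with efficiency ε = 0.40: R = ε·F/W = 0.40 × 238.28 / 79000 m = 1.206e-03 mm/s.
R = 1.206e-03 × 3600 = 4.34 mm/hr.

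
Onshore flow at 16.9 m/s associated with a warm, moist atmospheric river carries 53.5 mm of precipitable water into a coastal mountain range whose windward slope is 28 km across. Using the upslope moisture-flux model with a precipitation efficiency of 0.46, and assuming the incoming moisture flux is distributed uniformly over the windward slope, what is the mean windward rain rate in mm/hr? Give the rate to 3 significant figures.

R ≈ 53.5 mm/hr

Incoming column moisture flux per unit ridge length: F = V × PW = 16.9 × 53.5 = 904.15 mm·m/s.
Spread over the 28 km slope with efficiency ε = 0.46: R = ε·F/W = 0.46 × 904.15 / 28000 m = 1.485e-02 mm/s.
R = 1.485e-02 × 3600 = 53.5 mm/hr.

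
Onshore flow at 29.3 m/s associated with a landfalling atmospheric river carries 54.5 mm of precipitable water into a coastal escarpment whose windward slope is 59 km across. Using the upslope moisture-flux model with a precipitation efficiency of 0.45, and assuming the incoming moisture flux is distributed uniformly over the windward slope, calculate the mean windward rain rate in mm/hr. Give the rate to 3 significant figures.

Incoming column moisture flux per unit ridge length: F = V × PW = 29.3 × 54.5 = 1596.85 mm·m/s.
Spread over the 59 km slope with efficiency ε = 0.45: R = ε·F/W = 0.45 × 1596.85 / 59000 m = 1.218e-02 mm/s.
R = 1.218e-02 × 3600 = 43.8 mm/hr.

R ≈ 43.8 mm/hr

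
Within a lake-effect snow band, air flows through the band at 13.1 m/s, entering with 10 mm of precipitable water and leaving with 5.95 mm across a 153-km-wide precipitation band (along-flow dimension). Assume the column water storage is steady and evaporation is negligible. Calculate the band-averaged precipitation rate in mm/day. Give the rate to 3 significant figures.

R ≈ 30.0 mm/day

Column moisture flux per unit crosswind length is F = V × PW.
Inflow: F_in = 13.1 × 10 = 131 mm·m/s
Outflow: F_out = 13.1 × 5.95 = 77.945 mm·m/s
Steady-state rate R = (F_in − F_out)/L = (131 − 77.945) / 153000 m = 3.468e-04 mm/s.
R = 3.468e-04 × 3600 × 24 = 30.0 mm/day.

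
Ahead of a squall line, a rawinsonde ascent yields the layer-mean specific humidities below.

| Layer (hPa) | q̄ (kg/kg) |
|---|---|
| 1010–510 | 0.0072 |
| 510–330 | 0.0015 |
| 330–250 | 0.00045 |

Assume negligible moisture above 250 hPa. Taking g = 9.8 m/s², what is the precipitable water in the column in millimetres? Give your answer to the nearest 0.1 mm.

Precipitable water is the column-integrated vapour mass per unit area: PW = (1/g) Σ q̄ Δp, with q in kg/kg and Δp in Pa (1 kg/m² of water = 1 mm).
Layer 1010–510 hPa: Δp = 500 hPa = 50000 Pa, q̄ = 0.0072 kg/kg → 0.0072 × 50000 / 9.8 = 36.73 mm
Layer 510–330 hPa: Δp = 180 hPa = 18000 Pa, q̄ = 0.0015 kg/kg → 0.0015 × 18000 / 9.8 = 2.76 mm
Layer 330–250 hPa: Δp = 80 hPa = 8000 Pa, q̄ = 0.00045 kg/kg → 0.00045 × 8000 / 9.8 = 0.37 mm
PW = 36.73 + 2.76 + 0.37 = 39.86 ≈ 39.9 mm.

PW ≈ 39.9 mm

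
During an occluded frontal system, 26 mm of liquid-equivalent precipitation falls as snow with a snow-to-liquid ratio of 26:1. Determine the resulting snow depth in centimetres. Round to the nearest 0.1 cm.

snow depth ≈ 67.6 cm

Snow depth = liquid × ratio = 26 mm × 26 = 676 mm = 67.6 cm.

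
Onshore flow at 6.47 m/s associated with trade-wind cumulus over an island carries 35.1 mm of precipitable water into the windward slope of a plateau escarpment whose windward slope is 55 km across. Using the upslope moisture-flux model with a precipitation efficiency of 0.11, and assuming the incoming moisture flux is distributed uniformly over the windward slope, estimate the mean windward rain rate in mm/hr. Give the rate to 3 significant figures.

Incoming column moisture flux per unit ridge length: F = V × PW = 6.47 × 35.1 = 227.097 mm·m/s.
Spread over the 55 km slope with efficiency ε = 0.11: R = ε·F/W = 0.11 × 227.097 / 55000 m = 4.542e-04 mm/s.
R = 4.542e-04 × 3600 = 1.64 mm/hr.

R ≈ 1.64 mm/hr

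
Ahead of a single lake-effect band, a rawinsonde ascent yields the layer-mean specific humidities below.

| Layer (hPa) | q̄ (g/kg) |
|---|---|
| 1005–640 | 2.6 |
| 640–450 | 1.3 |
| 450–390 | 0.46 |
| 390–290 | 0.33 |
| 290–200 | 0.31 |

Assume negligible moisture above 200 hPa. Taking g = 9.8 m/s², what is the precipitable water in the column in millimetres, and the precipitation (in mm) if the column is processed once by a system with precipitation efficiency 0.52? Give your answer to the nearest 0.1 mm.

Precipitable water is the column-integrated vapour mass per unit area: PW = (1/g) Σ q̄ Δp, with q in kg/kg and Δp in Pa (1 kg/m² of water = 1 mm).
Layer 1005–640 hPa: Δp = 365 hPa = 36500 Pa, q̄ = 0.0026 kg/kg → 0.0026 × 36500 / 9.8 = 9.68 mm
Layer 640–450 hPa: Δp = 190 hPa = 19000 Pa, q̄ = 0.0013 kg/kg → 0.0013 × 19000 / 9.8 = 2.52 mm
Layer 450–390 hPa: Δp = 60 hPa = 6000 Pa, q̄ = 0.00046 kg/kg → 0.00046 × 6000 / 9.8 = 0.28 mm
Layer 390–290 hPa: Δp = 100 hPa = 10000 Pa, q̄ = 0.00033 kg/kg → 0.00033 × 10000 / 9.8 = 0.34 mm
Layer 290–200 hPa: Δp = 90 hPa = 9000 Pa, q̄ = 0.00031 kg/kg → 0.00031 × 9000 / 9.8 = 0.28 mm
PW = 9.68 + 2.52 + 0.28 + 0.34 + 0.28 = 13.10 ≈ 13.1 mm.
Precipitation = ε × PW = 0.52 × 13.1 = 6.8 mm.

PW ≈ 13.1 mm; precipitation ≈ 6.8 mm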